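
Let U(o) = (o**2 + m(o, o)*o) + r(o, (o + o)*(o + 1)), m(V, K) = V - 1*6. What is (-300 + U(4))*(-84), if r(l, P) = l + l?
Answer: 23856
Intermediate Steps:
r(l, P) = 2*l
m(V, K) = -6 + V (m(V, K) = V - 6 = -6 + V)
U(o) = o**2 + 2*o + o*(-6 + o) (U(o) = (o**2 + (-6 + o)*o) + 2*o = (o**2 + o*(-6 + o)) + 2*o = o**2 + 2*o + o*(-6 + o))
(-300 + U(4))*(-84) = (-300 + 2*4*(-2 + 4))*(-84) = (-300 + 2*4*2)*(-84) = (-300 + 16)*(-84) = -284*(-84) = 23856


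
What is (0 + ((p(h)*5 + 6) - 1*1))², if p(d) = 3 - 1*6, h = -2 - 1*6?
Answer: 100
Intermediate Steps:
h = -8 (h = -2 - 6 = -8)
p(d) = -3 (p(d) = 3 - 6 = -3)
(0 + ((p(h)*5 + 6) - 1*1))² = (0 + ((-3*5 + 6) - 1*1))² = (0 + ((-15 + 6) - 1))² = (0 + (-9 - 1))² = (0 - 10)² = (-10)² = 100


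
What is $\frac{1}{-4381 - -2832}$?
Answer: $- \frac{1}{1549} \approx -0.00064558$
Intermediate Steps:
$\frac{1}{-4381 - -2832} = \frac{1}{-4381 + 2832} = \frac{1}{-1549} = - \frac{1}{1549}$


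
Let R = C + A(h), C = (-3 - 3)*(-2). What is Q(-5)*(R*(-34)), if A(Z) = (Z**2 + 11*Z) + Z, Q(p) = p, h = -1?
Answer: 170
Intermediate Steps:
C = 12 (C = -6*(-2) = 12)
A(Z) = Z**2 + 12*Z
R = 1 (R = 12 - (12 - 1) = 12 - 1*11 = 12 - 11 = 1)
Q(-5)*(R*(-34)) = -5*(-34) = 170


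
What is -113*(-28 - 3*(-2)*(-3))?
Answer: 5198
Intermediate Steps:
-113*(-28 - 3*(-2)*(-3)) = -113*(-28 + 6*(-3)) = -113*(-28 - 18) = -113*(-46) = 5198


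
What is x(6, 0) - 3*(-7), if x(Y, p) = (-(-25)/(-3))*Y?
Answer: -29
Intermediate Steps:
x(Y, p) = -25*Y/3 (x(Y, p) = (-(-25)*(-1)/3)*Y = (-5*5/3)*Y = -25*Y/3)
x(6, 0) - 3*(-7) = -25/3*6 - 3*(-7) = -50 + 21 = -29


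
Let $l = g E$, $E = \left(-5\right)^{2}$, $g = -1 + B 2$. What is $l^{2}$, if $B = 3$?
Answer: $15625$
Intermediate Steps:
$g = 5$ ($g = -1 + 3 \cdot 2 = -1 + 6 = 5$)
$E = 25$
$l = 125$ ($l = 5 \cdot 25 = 125$)
$l^{2} = 125^{2} = 15625$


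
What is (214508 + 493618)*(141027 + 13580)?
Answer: 109481236482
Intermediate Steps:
(214508 + 493618)*(141027 + 13580) = 708126*154607 = 109481236482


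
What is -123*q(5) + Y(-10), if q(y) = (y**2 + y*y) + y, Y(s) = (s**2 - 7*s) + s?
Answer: -6605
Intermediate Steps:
Y(s) = s**2 - 6*s
q(y) = y + 2*y**2 (q(y) = (y**2 + y**2) + y = 2*y**2 + y = y + 2*y**2)
-123*q(5) + Y(-10) = -615*(1 + 2*5) - 10*(-6 - 10) = -615*(1 + 10) - 10*(-16) = -615*11 + 160 = -123*55 + 160 = -6765 + 160 = -6605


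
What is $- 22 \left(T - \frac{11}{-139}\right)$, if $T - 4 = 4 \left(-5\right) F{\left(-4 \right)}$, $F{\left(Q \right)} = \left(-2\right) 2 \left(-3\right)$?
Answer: $\frac{721446}{139} \approx 5190.3$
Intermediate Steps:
$F{\left(Q \right)} = 12$ ($F{\left(Q \right)} = \left(-4\right) \left(-3\right) = 12$)
$T = -236$ ($T = 4 + 4 \left(-5\right) 12 = 4 - 240 = -236$)
$- 22 \left(T - \frac{11}{-139}\right) = - 22 \left(-236 - \frac{11}{-139}\right) = - 22 \left(-236 - 11 \left(- \frac{1}{139}\right)\right) = - 22 \left(-236 - - \frac{11}{139}\right) = - 22 \left(-236 + \frac{11}{139}\right) = \left(-22\right) \left(- \frac{32793}{139}\right) = \frac{721446}{139}$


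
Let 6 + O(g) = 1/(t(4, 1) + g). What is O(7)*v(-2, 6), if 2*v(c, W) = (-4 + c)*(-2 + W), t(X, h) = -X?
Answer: 68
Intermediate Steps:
O(g) = -6 + 1/(-4 + g) (O(g) = -6 + 1/(-1*4 + g) = -6 + 1/(-4 + g))
v(c, W) = (-4 + c)*(-2 + W)/2 (v(c, W) = ((-4 + c)*(-2 + W))/2 = (-4 + c)*(-2 + W)/2)
O(7)*v(-2, 6) = ((25 - 6*7)/(-4 + 7))*(4 - 1*(-2) - 2*6 + (1/2)*6*(-2)) = ((25 - 42)/3)*(4 + 2 - 12 - 6) = ((1/3)*(-17))*(-12) = -17/3*(-12) = 68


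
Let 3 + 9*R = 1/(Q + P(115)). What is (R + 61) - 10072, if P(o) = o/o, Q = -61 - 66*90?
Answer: -540612001/54000 ≈ -10011.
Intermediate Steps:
Q = -6001 (Q = -61 - 5940 = -6001)
P(o) = 1
R = -18001/54000 (R = -1/3 + 1/(9*(-6001 + 1)) = -1/3 + (1/9)/(-6000) = -1/3 + (1/9)*(-1/6000) = -1/3 - 1/54000 = -18001/54000 ≈ -0.33335)
(R + 61) - 10072 = (-18001/54000 + 61) - 10072 = 3275999/54000 - 10072 = -540612001/54000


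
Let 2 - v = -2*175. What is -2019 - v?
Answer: -2371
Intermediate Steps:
v = 352 (v = 2 - (-2)*175 = 2 - 1*(-350) = 2 + 350 = 352)
-2019 - v = -2019 - 1*352 = -2019 - 352 = -2371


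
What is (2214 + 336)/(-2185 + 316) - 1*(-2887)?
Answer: 1797751/623 ≈ 2885.6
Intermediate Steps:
(2214 + 336)/(-2185 + 316) - 1*(-2887) = 2550/(-1869) + 2887 = 2550*(-1/1869) + 2887 = -850/623 + 2887 = 1797751/623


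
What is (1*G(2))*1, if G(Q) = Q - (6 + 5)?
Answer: -9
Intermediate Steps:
G(Q) = -11 + Q (G(Q) = Q - 1*11 = Q - 11 = -11 + Q)
(1*G(2))*1 = (1*(-11 + 2))*1 = (1*(-9))*1 = -9*1 = -9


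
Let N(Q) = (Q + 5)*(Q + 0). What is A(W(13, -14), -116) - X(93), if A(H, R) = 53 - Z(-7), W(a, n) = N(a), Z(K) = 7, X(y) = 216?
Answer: -170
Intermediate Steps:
N(Q) = Q*(5 + Q) (N(Q) = (5 + Q)*Q = Q*(5 + Q))
W(a, n) = a*(5 + a)
A(H, R) = 46 (A(H, R) = 53 - 1*7 = 53 - 7 = 46)
A(W(13, -14), -116) - X(93) = 46 - 1*216 = 46 - 216 = -170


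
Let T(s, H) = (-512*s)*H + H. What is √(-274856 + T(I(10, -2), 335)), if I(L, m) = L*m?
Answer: √3155879 ≈ 1776.5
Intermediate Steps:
T(s, H) = H - 512*H*s (T(s, H) = -512*H*s + H = H - 512*H*s)
√(-274856 + T(I(10, -2), 335)) = √(-274856 + 335*(1 - 5120*(-2))) = √(-274856 + 335*(1 - 512*(-20))) = √(-274856 + 335*(1 + 10240)) = √(-274856 + 335*10241) = √(-274856 + 3430735) = √3155879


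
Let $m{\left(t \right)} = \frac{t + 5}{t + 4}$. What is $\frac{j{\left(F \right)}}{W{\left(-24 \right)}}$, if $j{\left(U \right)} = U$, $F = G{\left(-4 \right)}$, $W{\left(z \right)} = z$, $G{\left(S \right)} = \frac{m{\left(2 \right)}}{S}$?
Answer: $\frac{7}{576} \approx 0.012153$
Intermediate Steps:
$m{\left(t \right)} = \frac{5 + t}{4 + t}$
$G{\left(S \right)} = \frac{7}{6 S}$ ($G{\left(S \right)} = \frac{\frac{1}{4 + 2} \left(5 + 2\right)}{S} = \frac{\frac{1}{6} \cdot 7}{S} = \frac{7}{6 S}$)
$F = - \frac{7}{24}$ ($F = \frac{7}{6 \left(-4\right)} = \frac{7}{6} \left(- \frac{1}{4}\right) = - \frac{7}{24} \approx -0.29167$)
$\frac{j{\left(F \right)}}{W{\left(-24 \right)}} = - \frac{7}{24 \left(-24\right)} = \left(- \frac{7}{24}\right) \left(- \frac{1}{24}\right) = \frac{7}{576}$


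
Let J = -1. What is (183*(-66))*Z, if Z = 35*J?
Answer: 422730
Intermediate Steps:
Z = -35 (Z = 35*(-1) = -35)
(183*(-66))*Z = (183*(-66))*(-35) = -12078*(-35) = 422730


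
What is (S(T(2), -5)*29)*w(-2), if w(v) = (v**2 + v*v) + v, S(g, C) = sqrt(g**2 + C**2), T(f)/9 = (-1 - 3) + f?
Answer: 174*sqrt(349) ≈ 3250.6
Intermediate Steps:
T(f) = -36 + 9*f (T(f) = 9*((-1 - 3) + f) = 9*(-4 + f) = -36 + 9*f)
S(g, C) = sqrt(C**2 + g**2)
w(v) = v + 2*v**2 (w(v) = (v**2 + v**2) + v = 2*v**2 + v = v + 2*v**2)
(S(T(2), -5)*29)*w(-2) = (sqrt((-5)**2 + (-36 + 9*2)**2)*29)*(-2*(1 + 2*(-2))) = (sqrt(25 + (-36 + 18)**2)*29)*(-2*(1 - 4)) = (sqrt(25 + (-18)**2)*29)*(-2*(-3)) = (sqrt(25 + 324)*29)*6 = (sqrt(349)*29)*6 = (29*sqrt(349))*6 = 174*sqrt(349)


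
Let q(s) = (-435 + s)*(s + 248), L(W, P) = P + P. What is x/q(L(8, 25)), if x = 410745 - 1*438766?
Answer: 4003/16390 ≈ 0.24423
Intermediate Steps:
L(W, P) = 2*P
x = -28021 (x = 410745 - 438766 = -28021)
q(s) = (-435 + s)*(248 + s)
x/q(L(8, 25)) = -28021/(-107880 + (2*25)² - 374*25) = -28021/(-107880 + 50² - 187*50) = -28021/(-107880 + 2500 - 9350) = -28021/(-114730) = -28021*(-1/114730) = 4003/16390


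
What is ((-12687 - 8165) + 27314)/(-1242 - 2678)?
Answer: -3231/1960 ≈ -1.6485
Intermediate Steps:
((-12687 - 8165) + 27314)/(-1242 - 2678) = (-20852 + 27314)/(-3920) = 6462*(-1/3920) = -3231/1960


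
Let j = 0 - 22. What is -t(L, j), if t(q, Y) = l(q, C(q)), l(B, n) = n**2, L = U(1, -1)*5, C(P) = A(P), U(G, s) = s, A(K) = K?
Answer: -25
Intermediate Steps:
C(P) = P
L = -5 (L = -1*5 = -5)
j = -22
t(q, Y) = q**2
-t(L, j) = -1*(-5)**2 = -1*25 = -25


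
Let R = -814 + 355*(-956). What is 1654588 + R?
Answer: 1314394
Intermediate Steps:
R = -340194 (R = -814 - 339380 = -340194)
1654588 + R = 1654588 - 340194 = 1314394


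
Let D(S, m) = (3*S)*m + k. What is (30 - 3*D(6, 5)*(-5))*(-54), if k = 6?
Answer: -79380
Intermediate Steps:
D(S, m) = 6 + 3*S*m (D(S, m) = (3*S)*m + 6 = 3*S*m + 6 = 6 + 3*S*m)
(30 - 3*D(6, 5)*(-5))*(-54) = (30 - 3*(6 + 3*6*5)*(-5))*(-54) = (30 - 3*(6 + 90)*(-5))*(-54) = (30 - 3*96*(-5))*(-54) = (30 - 288*(-5))*(-54) = (30 + 1440)*(-54) = 1470*(-54) = -79380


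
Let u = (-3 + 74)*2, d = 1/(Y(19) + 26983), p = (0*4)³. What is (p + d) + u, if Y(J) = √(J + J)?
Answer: 103387706625/728082251 - √38/728082251 ≈ 142.00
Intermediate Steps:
Y(J) = √2*√J (Y(J) = √(2*J) = √2*√J)
p = 0 (p = 0³ = 0)
d = 1/(26983 + √38) (d = 1/(√2*√19 + 26983) = 1/(√38 + 26983) = 1/(26983 + √38) ≈ 3.7052e-5)
u = 142 (u = 71*2 = 142)
(p + d) + u = (0 + (26983/728082251 - √38/728082251)) + 142 = (26983/728082251 - √38/728082251) + 142 = 103387706625/728082251 - √38/728082251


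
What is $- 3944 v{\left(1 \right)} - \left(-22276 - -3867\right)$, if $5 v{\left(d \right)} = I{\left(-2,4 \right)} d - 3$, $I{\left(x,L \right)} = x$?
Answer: $22353$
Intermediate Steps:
$v{\left(d \right)} = - \frac{3}{5} - \frac{2 d}{5}$ ($v{\left(d \right)} = \frac{- 2 d - 3}{5} = \frac{-3 - 2 d}{5} = - \frac{3}{5} - \frac{2 d}{5}$)
$- 3944 v{\left(1 \right)} - \left(-22276 - -3867\right) = - 3944 \left(- \frac{3}{5} - \frac{2}{5}\right) - \left(-22276 - -3867\right) = - 3944 \left(- \frac{3}{5} - \frac{2}{5}\right) - \left(-22276 + 3867\right) = \left(-3944\right) \left(-1\right) - -18409 = 3944 + 18409 = 22353$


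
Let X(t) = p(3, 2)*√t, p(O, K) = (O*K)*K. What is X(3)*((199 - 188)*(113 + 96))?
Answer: 27588*√3 ≈ 47784.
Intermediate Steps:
p(O, K) = O*K² (p(O, K) = (K*O)*K = O*K²)
X(t) = 12*√t (X(t) = (3*2²)*√t = (3*4)*√t = 12*√t)
X(3)*((199 - 188)*(113 + 96)) = (12*√3)*((199 - 188)*(113 + 96)) = (12*√3)*(11*209) = (12*√3)*2299 = 27588*√3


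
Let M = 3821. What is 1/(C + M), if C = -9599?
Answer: -1/5778 ≈ -0.00017307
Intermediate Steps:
1/(C + M) = 1/(-9599 + 3821) = 1/(-5778) = -1/5778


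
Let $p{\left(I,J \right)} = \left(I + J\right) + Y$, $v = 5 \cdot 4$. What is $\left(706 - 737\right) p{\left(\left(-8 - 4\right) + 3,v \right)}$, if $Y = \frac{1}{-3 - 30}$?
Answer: $- \frac{11222}{33} \approx -340.06$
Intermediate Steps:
$Y = - \frac{1}{33}$ ($Y = \frac{1}{-33} = - \frac{1}{33} \approx -0.030303$)
$v = 20$
$p{\left(I,J \right)} = - \frac{1}{33} + I + J$ ($p{\left(I,J \right)} = \left(I + J\right) - \frac{1}{33} = - \frac{1}{33} + I + J$)
$\left(706 - 737\right) p{\left(\left(-8 - 4\right) + 3,v \right)} = \left(706 - 737\right) \left(- \frac{1}{33} + \left(\left(-8 - 4\right) + 3\right) + 20\right) = - 31 \left(- \frac{1}{33} + \left(-12 + 3\right) + 20\right) = - 31 \left(- \frac{1}{33} - 9 + 20\right) = \left(-31\right) \frac{362}{33} = - \frac{11222}{33}$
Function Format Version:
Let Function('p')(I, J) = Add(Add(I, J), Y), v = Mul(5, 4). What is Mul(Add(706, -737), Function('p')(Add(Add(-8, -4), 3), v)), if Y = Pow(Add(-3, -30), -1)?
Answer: Rational(-11222, 33) ≈ -340.06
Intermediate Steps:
Y = Rational(-1, 33) (Y = Pow(-33, -1) = Rational(-1, 33) ≈ -0.030303)
v = 20
Function('p')(I, J) = Add(Rational(-1, 33), I, J) (Function('p')(I, J) = Add(Add(I, J), Rational(-1, 33)) = Add(Rational(-1, 33), I, J))
Mul(Add(706, -737), Function('p')(Add(Add(-8, -4), 3), v)) = Mul(Add(706, -737), Add(Rational(-1, 33), Add(Add(-8, -4), 3), 20)) = Mul(-31, Add(Rational(-1, 33), Add(-12, 3), 20)) = Mul(-31, Add(Rational(-1, 33), -9, 20)) = Mul(-31, Rational(362, 33)) = Rational(-11222, 33)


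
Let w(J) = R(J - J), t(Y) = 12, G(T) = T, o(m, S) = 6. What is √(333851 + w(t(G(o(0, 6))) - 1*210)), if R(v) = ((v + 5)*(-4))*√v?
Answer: √333851 ≈ 577.80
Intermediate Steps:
R(v) = √v*(-20 - 4*v) (R(v) = ((5 + v)*(-4))*√v = (-20 - 4*v)*√v = √v*(-20 - 4*v))
w(J) = 0 (w(J) = 4*√(J - J)*(-5 - (J - J)) = 4*√0*(-5 - 1*0) = 4*0*(-5 + 0) = 4*0*(-5) = 0)
√(333851 + w(t(G(o(0, 6))) - 1*210)) = √(333851 + 0) = √333851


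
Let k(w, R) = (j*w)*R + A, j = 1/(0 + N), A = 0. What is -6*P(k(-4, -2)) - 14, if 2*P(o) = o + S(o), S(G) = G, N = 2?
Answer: -38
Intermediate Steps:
j = ½ (j = 1/(0 + 2) = 1/2 = ½ ≈ 0.50000)
k(w, R) = R*w/2 (k(w, R) = (w/2)*R + 0 = R*w/2 + 0 = R*w/2)
P(o) = o (P(o) = (o + o)/2 = (2*o)/2 = o)
-6*P(k(-4, -2)) - 14 = -3*(-2)*(-4) - 14 = -6*4 - 14 = -24 - 14 = -38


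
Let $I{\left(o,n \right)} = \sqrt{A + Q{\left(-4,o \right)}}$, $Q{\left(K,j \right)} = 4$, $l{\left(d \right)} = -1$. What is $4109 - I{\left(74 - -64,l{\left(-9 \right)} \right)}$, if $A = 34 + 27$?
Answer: $4109 - \sqrt{65} \approx 4100.9$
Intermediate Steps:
$A = 61$
$I{\left(o,n \right)} = \sqrt{65}$ ($I{\left(o,n \right)} = \sqrt{61 + 4} = \sqrt{65}$)
$4109 - I{\left(74 - -64,l{\left(-9 \right)} \right)} = 4109 - \sqrt{65}$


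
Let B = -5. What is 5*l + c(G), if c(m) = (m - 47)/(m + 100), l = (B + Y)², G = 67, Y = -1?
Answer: 30080/167 ≈ 180.12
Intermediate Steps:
l = 36 (l = (-5 - 1)² = (-6)² = 36)
c(m) = (-47 + m)/(100 + m)
5*l + c(G) = 5*36 + (-47 + 67)/(100 + 67) = 180 + 20/167 = 30080/167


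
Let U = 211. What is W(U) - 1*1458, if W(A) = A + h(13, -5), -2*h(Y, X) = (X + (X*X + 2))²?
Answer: -1489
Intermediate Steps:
h(Y, X) = -(2 + X + X²)²/2 (h(Y, X) = -(X + (X*X + 2))²/2 = -(X + (X² + 2))²/2 = -(X + (2 + X²))²/2 = -(2 + X + X²)²/2)
W(A) = -242 + A (W(A) = A - (2 - 5 + (-5)²)²/2 = A - (2 - 5 + 25)²/2 = A - ½*22² = A - ½*484 = A - 242 = -242 + A)
W(U) - 1*1458 = (-242 + 211) - 1*1458 = -31 - 1458 = -1489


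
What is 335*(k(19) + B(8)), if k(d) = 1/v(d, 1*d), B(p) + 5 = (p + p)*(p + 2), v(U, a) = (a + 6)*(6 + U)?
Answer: 6490692/125 ≈ 51926.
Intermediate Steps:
v(U, a) = (6 + U)*(6 + a) (v(U, a) = (6 + a)*(6 + U) = (6 + U)*(6 + a))
B(p) = -5 + 2*p*(2 + p) (B(p) = -5 + (p + p)*(p + 2) = -5 + (2*p)*(2 + p) = -5 + 2*p*(2 + p))
k(d) = 1/(36 + d² + 12*d) (k(d) = 1/(36 + 6*d + 6*(1*d) + d*(1*d)) = 1/(36 + 6*d + 6*d + d*d) = 1/(36 + 6*d + 6*d + d²) = 1/(36 + d² + 12*d))
335*(k(19) + B(8)) = 335*(1/(36 + 19² + 12*19) + (-5 + 2*8² + 4*8)) = 335*(1/(36 + 361 + 228) + (-5 + 2*64 + 32)) = 335*(1/625 + (-5 + 128 + 32)) = 335*(1/625 + 155) = 335*(96876/625) = 6490692/125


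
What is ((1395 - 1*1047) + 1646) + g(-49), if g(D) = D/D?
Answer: 1995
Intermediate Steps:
g(D) = 1
((1395 - 1*1047) + 1646) + g(-49) = ((1395 - 1*1047) + 1646) + 1 = ((1395 - 1047) + 1646) + 1 = (348 + 1646) + 1 = 1994 + 1 = 1995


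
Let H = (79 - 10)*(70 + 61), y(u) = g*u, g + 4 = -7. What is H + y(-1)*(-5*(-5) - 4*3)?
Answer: 9182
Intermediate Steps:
g = -11 (g = -4 - 7 = -11)
y(u) = -11*u
H = 9039 (H = 69*131 = 9039)
H + y(-1)*(-5*(-5) - 4*3) = 9039 + (-11*(-1))*(-5*(-5) - 4*3) = 9039 + 11*(25 - 12) = 9039 + 11*13 = 9039 + 143 = 9182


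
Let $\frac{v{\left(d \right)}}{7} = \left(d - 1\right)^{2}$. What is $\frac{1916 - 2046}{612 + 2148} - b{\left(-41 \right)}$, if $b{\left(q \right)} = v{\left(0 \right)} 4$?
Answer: $- \frac{7741}{276} \approx -28.047$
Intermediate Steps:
$v{\left(d \right)} = 7 \left(-1 + d\right)^{2}$ ($v{\left(d \right)} = 7 \left(d - 1\right)^{2} = 7 \left(-1 + d\right)^{2}$)
$b{\left(q \right)} = 28$ ($b{\left(q \right)} = 7 \left(-1 + 0\right)^{2} \cdot 4 = 7 \left(-1\right)^{2} \cdot 4 = 7 \cdot 1 \cdot 4 = 7 \cdot 4 = 28$)
$\frac{1916 - 2046}{612 + 2148} - b{\left(-41 \right)} = \frac{1916 - 2046}{612 + 2148} - 28 = - \frac{130}{2760} - 28 = \left(-130\right) \frac{1}{2760} - 28 = - \frac{13}{276} - 28 = - \frac{7741}{276}$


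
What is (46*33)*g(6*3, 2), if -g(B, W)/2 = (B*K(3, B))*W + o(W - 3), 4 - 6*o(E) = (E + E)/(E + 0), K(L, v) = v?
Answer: -1968340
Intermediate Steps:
o(E) = 1/3 (o(E) = 2/3 - (E + E)/(6*(E + 0)) = 2/3 - 2*E/(6*E) = 2/3 - 1/6*2 = 2/3 - 1/3 = 1/3)
g(B, W) = -2/3 - 2*W*B**2 (g(B, W) = -2*((B*B)*W + 1/3) = -2*(B**2*W + 1/3) = -2*(W*B**2 + 1/3) = -2*(1/3 + W*B**2) = -2/3 - 2*W*B**2)
(46*33)*g(6*3, 2) = (46*33)*(-2/3 - 2*2*(6*3)**2) = 1518*(-2/3 - 2*2*18**2) = 1518*(-2/3 - 2*2*324) = 1518*(-2/3 - 1296) = 1518*(-3890/3) = -1968340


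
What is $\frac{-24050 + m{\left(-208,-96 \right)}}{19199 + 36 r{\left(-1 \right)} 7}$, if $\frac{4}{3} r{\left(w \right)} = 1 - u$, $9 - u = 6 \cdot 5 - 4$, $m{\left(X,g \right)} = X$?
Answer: $- \frac{24258}{22601} \approx -1.0733$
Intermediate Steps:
$u = -17$ ($u = 9 - \left(6 \cdot 5 - 4\right) = 9 - \left(30 - 4\right) = 9 - 26 = -17$)
$r{\left(w \right)} = \frac{27}{2}$ ($r{\left(w \right)} = \frac{3 \left(1 - -17\right)}{4} = \frac{3 \left(1 + 17\right)}{4} = \frac{3}{4} \cdot 18 = \frac{27}{2}$)
$\frac{-24050 + m{\left(-208,-96 \right)}}{19199 + 36 r{\left(-1 \right)} 7} = \frac{-24050 - 208}{19199 + 36 \cdot \frac{27}{2} \cdot 7} = - \frac{24258}{19199 + 486 \cdot 7} = - \frac{24258}{19199 + 3402} = - \frac{24258}{22601}$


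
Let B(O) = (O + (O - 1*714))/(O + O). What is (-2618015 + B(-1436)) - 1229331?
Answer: -5524787063/1436 ≈ -3.8473e+6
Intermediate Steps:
B(O) = (-714 + 2*O)/(2*O) (B(O) = (O + (O - 714))/((2*O)) = (O + (-714 + O))*(1/(2*O)) = (-714 + 2*O)*(1/(2*O)) = (-714 + 2*O)/(2*O))
(-2618015 + B(-1436)) - 1229331 = (-2618015 + (-357 - 1436)/(-1436)) - 1229331 = (-2618015 - 1/1436*(-1793)) - 1229331 = (-2618015 + 1793/1436) - 1229331 = -3759467747/1436 - 1229331 = -5524787063/1436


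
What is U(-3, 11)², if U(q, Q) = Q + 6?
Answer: 289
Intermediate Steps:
U(q, Q) = 6 + Q
U(-3, 11)² = (6 + 11)² = 17² = 289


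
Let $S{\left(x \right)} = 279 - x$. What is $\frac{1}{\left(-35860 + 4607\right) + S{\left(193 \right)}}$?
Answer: $- \frac{1}{31167} \approx -3.2085 \cdot 10^{-5}$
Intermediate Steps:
$\frac{1}{\left(-35860 + 4607\right) + S{\left(193 \right)}} = \frac{1}{\left(-35860 + 4607\right) + \left(279 - 193\right)} = \frac{1}{-31253 + \left(279 - 193\right)} = \frac{1}{-31253 + 86} = \frac{1}{-31167} = - \frac{1}{31167}$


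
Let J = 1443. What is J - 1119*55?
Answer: -60102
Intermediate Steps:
J - 1119*55 = 1443 - 1119*55 = 1443 - 61545 = -60102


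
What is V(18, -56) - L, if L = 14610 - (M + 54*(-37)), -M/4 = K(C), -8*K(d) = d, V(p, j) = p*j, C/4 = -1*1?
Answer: -17618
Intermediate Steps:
C = -4 (C = 4*(-1*1) = 4*(-1) = -4)
V(p, j) = j*p
K(d) = -d/8
M = -2 (M = -(-1)*(-4)/2 = -4*½ = -2)
L = 16610 (L = 14610 - (-2 + 54*(-37)) = 14610 - (-2 - 1998) = 14610 - 1*(-2000) = 14610 + 2000 = 16610)
V(18, -56) - L = -56*18 - 1*16610 = -1008 - 16610 = -17618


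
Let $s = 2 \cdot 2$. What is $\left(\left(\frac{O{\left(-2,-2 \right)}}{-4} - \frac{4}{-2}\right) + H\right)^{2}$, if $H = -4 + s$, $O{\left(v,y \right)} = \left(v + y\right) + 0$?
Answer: $9$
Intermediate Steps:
$s = 4$
$O{\left(v,y \right)} = v + y$
$H = 0$ ($H = -4 + 4 = 0$)
$\left(\left(\frac{O{\left(-2,-2 \right)}}{-4} - \frac{4}{-2}\right) + H\right)^{2} = \left(\left(\frac{-2 - 2}{-4} - \frac{4}{-2}\right) + 0\right)^{2} = \left(\left(\left(-4\right) \left(- \frac{1}{4}\right) - -2\right) + 0\right)^{2} = \left(\left(1 + 2\right) + 0\right)^{2} = \left(3 + 0\right)^{2} = 3^{2} = 9$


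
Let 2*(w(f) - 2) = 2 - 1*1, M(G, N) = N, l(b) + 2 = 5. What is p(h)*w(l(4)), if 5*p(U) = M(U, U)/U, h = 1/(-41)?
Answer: ½ ≈ 0.50000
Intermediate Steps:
l(b) = 3 (l(b) = -2 + 5 = 3)
h = -1/41 ≈ -0.024390
w(f) = 5/2 (w(f) = 2 + (2 - 1*1)/2 = 2 + (2 - 1)/2 = 2 + (½)*1 = 2 + ½ = 5/2)
p(U) = ⅕ (p(U) = (U/U)/5 = (⅕)*1 = ⅕)
p(h)*w(l(4)) = (⅕)*(5/2) = ½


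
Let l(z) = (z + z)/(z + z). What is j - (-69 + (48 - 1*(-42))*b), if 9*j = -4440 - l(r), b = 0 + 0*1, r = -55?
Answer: -3820/9 ≈ -424.44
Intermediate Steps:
l(z) = 1 (l(z) = (2*z)/((2*z)) = (2*z)*(1/(2*z)) = 1)
b = 0 (b = 0 + 0 = 0)
j = -4441/9 (j = (-4440 - 1*1)/9 = (-4440 - 1)/9 = (⅑)*(-4441) = -4441/9 ≈ -493.44)
j - (-69 + (48 - 1*(-42))*b) = -4441/9 - (-69 + (48 - 1*(-42))*0) = -4441/9 - (-69 + (48 + 42)*0) = -4441/9 - (-69 + 90*0) = -4441/9 - (-69 + 0) = -4441/9 - 1*(-69) = -4441/9 + 69 = -3820/9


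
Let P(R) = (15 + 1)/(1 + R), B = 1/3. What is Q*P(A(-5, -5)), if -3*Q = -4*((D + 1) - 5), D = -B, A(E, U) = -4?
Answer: 832/27 ≈ 30.815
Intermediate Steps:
B = 1/3 ≈ 0.33333
D = -1/3 (D = -1*1/3 = -1/3 ≈ -0.33333)
Q = -52/9 (Q = -(-4)*((-1/3 + 1) - 5)/3 = -(-4)*(2/3 - 5)/3 = -(-4)*(-13)/(3*3) = -1/3*52/3 = -52/9 ≈ -5.7778)
P(R) = 16/(1 + R)
Q*P(A(-5, -5)) = -832/(9*(1 - 4)) = -832/(9*(-3)) = -832*(-1)/(9*3) = -52/9*(-16/3) = 832/27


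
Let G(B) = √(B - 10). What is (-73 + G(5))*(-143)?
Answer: 10439 - 143*I*√5 ≈ 10439.0 - 319.76*I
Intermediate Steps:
G(B) = √(-10 + B)
(-73 + G(5))*(-143) = (-73 + √(-10 + 5))*(-143) = (-73 + √(-5))*(-143) = (-73 + I*√5)*(-143) = 10439 - 143*I*√5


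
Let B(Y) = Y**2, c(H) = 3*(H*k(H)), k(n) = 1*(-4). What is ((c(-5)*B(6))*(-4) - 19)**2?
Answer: 74978281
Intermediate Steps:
k(n) = -4
c(H) = -12*H (c(H) = 3*(H*(-4)) = 3*(-4*H) = -12*H)
((c(-5)*B(6))*(-4) - 19)**2 = ((-12*(-5)*6**2)*(-4) - 19)**2 = ((60*36)*(-4) - 19)**2 = (2160*(-4) - 19)**2 = (-8640 - 19)**2 = (-8659)**2 = 74978281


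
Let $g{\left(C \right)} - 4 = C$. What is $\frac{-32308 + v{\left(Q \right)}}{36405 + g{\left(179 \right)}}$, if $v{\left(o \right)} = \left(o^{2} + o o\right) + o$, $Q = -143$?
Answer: $\frac{8447}{36588} \approx 0.23087$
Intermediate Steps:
$g{\left(C \right)} = 4 + C$
$v{\left(o \right)} = o + 2 o^{2}$ ($v{\left(o \right)} = \left(o^{2} + o^{2}\right) + o = 2 o^{2} + o = o + 2 o^{2}$)
$\frac{-32308 + v{\left(Q \right)}}{36405 + g{\left(179 \right)}} = \frac{-32308 - 143 \left(1 + 2 \left(-143\right)\right)}{36405 + \left(4 + 179\right)} = \frac{-32308 - 143 \left(1 - 286\right)}{36405 + 183} = \frac{-32308 - -40755}{36588} = \left(-32308 + 40755\right) \frac{1}{36588} = 8447 \cdot \frac{1}{36588} = \frac{8447}{36588}$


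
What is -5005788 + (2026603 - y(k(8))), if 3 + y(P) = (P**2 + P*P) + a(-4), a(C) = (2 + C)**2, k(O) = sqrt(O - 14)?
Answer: -2979174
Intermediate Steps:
k(O) = sqrt(-14 + O)
y(P) = 1 + 2*P**2 (y(P) = -3 + ((P**2 + P*P) + (2 - 4)**2) = -3 + ((P**2 + P**2) + (-2)**2) = -3 + (2*P**2 + 4) = -3 + (4 + 2*P**2) = 1 + 2*P**2)
-5005788 + (2026603 - y(k(8))) = -5005788 + (2026603 - (1 + 2*(sqrt(-14 + 8))**2)) = -5005788 + (2026603 - (1 + 2*(sqrt(-6))**2)) = -5005788 + (2026603 - (1 + 2*(I*sqrt(6))**2)) = -5005788 + (2026603 - (1 + 2*(-6))) = -5005788 + (2026603 - (1 - 12)) = -5005788 + (2026603 - 1*(-11)) = -5005788 + (2026603 + 11) = -5005788 + 2026614 = -2979174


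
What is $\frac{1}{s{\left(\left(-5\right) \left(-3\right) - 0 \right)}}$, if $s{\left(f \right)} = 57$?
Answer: $\frac{1}{57} \approx 0.017544$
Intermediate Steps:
$\frac{1}{s{\left(\left(-5\right) \left(-3\right) - 0 \right)}} = \frac{1}{57}$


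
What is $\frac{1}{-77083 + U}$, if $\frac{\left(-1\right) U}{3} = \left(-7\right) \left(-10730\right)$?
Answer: $- \frac{1}{302413} \approx -3.3067 \cdot 10^{-6}$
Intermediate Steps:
$U = -225330$ ($U = - 3 \left(\left(-7\right) \left(-10730\right)\right) = \left(-3\right) 75110 = -225330$)
$\frac{1}{-77083 + U} = \frac{1}{-77083 - 225330} = \frac{1}{-302413} = - \frac{1}{302413}$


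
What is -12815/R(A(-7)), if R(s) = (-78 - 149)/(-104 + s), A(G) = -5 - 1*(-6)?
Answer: -1319945/227 ≈ -5814.7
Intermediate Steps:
A(G) = 1 (A(G) = -5 + 6 = 1)
R(s) = -227/(-104 + s)
-12815/R(A(-7)) = -12815/((-227/(-104 + 1))) = -12815/((-227/(-103))) = -12815/((-227*(-1/103))) = -12815/227/103 = -12815*103/227 = -1319945/227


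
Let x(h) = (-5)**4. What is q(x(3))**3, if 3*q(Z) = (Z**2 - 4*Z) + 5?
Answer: 58469803833797000/27 ≈ 2.1655e+15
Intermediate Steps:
x(h) = 625
q(Z) = 5/3 - 4*Z/3 + Z**2/3 (q(Z) = ((Z**2 - 4*Z) + 5)/3 = (5 + Z**2 - 4*Z)/3 = 5/3 - 4*Z/3 + Z**2/3)
q(x(3))**3 = (5/3 - 4/3*625 + (1/3)*625**2)**3 = (5/3 - 2500/3 + (1/3)*390625)**3 = (5/3 - 2500/3 + 390625/3)**3 = (388130/3)**3 = 58469803833797000/27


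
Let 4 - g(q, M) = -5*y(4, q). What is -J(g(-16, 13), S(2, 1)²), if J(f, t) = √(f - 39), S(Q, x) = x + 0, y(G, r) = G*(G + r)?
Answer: -5*I*√11 ≈ -16.583*I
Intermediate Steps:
S(Q, x) = x
g(q, M) = 84 + 20*q (g(q, M) = 4 - (-5)*4*(4 + q) = 4 - (-5)*(16 + 4*q) = 4 - (-80 - 20*q) = 4 + (80 + 20*q) = 84 + 20*q)
J(f, t) = √(-39 + f)
-J(g(-16, 13), S(2, 1)²) = -√(-39 + (84 + 20*(-16))) = -√(-39 + (84 - 320)) = -√(-39 - 236) = -√(-275) = -5*I*√11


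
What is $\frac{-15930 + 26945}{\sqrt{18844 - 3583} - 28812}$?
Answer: $- \frac{105788060}{276705361} - \frac{11015 \sqrt{15261}}{830116083} \approx -0.38395$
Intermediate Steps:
$\frac{-15930 + 26945}{\sqrt{18844 - 3583} - 28812} = \frac{11015}{\sqrt{15261} - 28812} = \frac{11015}{-28812 + \sqrt{15261}}$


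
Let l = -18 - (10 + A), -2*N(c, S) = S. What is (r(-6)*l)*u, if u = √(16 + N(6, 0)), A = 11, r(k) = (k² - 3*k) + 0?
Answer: -8424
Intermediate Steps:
r(k) = k² - 3*k
N(c, S) = -S/2
l = -39 (l = -18 - (10 + 11) = -18 - 1*21 = -18 - 21 = -39)
u = 4 (u = √(16 - ½*0) = √(16 + 0) = √16 = 4)
(r(-6)*l)*u = (-6*(-3 - 6)*(-39))*4 = (-6*(-9)*(-39))*4 = (54*(-39))*4 = -2106*4 = -8424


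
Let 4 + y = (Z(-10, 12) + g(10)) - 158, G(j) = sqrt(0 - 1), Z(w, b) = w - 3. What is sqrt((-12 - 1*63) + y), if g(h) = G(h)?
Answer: sqrt(-250 + I) ≈ 0.03162 + 15.811*I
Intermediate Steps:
Z(w, b) = -3 + w
G(j) = I (G(j) = sqrt(-1) = I)
g(h) = I
y = -175 + I (y = -4 + (((-3 - 10) + I) - 158) = -4 + ((-13 + I) - 158) = -4 + (-171 + I) = -175 + I ≈ -175.0 + 1.0*I)
sqrt((-12 - 1*63) + y) = sqrt((-12 - 1*63) + (-175 + I)) = sqrt((-12 - 63) + (-175 + I)) = sqrt(-75 + (-175 + I)) = sqrt(-250 + I)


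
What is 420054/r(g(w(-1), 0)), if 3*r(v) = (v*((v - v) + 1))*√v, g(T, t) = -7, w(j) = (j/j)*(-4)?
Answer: 1260162*I*√7/49 ≈ 68042.0*I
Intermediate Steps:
w(j) = -4 (w(j) = 1*(-4) = -4)
r(v) = v^(3/2)/3 (r(v) = ((v*((v - v) + 1))*√v)/3 = ((v*(0 + 1))*√v)/3 = ((v*1)*√v)/3 = (v*√v)/3 = v^(3/2)/3)
420054/r(g(w(-1), 0)) = 420054/(((-7)^(3/2)/3)) = 420054/(((-7*I*√7)/3)) = 420054/((-7*I*√7/3)) = 420054*(3*I*√7/49) = 1260162*I*√7/49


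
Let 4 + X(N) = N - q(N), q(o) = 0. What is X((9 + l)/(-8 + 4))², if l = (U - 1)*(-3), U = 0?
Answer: 49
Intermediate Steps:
l = 3 (l = (0 - 1)*(-3) = -1*(-3) = 3)
X(N) = -4 + N (X(N) = -4 + (N - 1*0) = -4 + (N + 0) = -4 + N)
X((9 + l)/(-8 + 4))² = (-4 + (9 + 3)/(-8 + 4))² = (-4 + 12/(-4))² = (-4 + 12*(-¼))² = (-4 - 3)² = (-7)² = 49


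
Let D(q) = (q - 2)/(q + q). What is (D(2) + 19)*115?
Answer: 2185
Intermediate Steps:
D(q) = (-2 + q)/(2*q) (D(q) = (-2 + q)/((2*q)) = (-2 + q)*(1/(2*q)) = (-2 + q)/(2*q))
(D(2) + 19)*115 = ((1/2)*(-2 + 2)/2 + 19)*115 = ((1/2)*(1/2)*0 + 19)*115 = (0 + 19)*115 = 19*115 = 2185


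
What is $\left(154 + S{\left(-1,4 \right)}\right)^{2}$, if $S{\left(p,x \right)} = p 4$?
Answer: $22500$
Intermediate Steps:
$S{\left(p,x \right)} = 4 p$
$\left(154 + S{\left(-1,4 \right)}\right)^{2} = \left(154 + 4 \left(-1\right)\right)^{2} = \left(154 - 4\right)^{2} = 150^{2} = 22500$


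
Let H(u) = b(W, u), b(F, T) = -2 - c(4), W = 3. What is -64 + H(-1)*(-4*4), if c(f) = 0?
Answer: -32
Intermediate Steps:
b(F, T) = -2 (b(F, T) = -2 - 1*0 = -2 + 0 = -2)
H(u) = -2
-64 + H(-1)*(-4*4) = -64 - (-8)*4 = -64 - 2*(-16) = -64 + 32 = -32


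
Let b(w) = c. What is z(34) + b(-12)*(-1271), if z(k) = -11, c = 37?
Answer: -47038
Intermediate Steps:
b(w) = 37
z(34) + b(-12)*(-1271) = -11 + 37*(-1271) = -11 - 47027 = -47038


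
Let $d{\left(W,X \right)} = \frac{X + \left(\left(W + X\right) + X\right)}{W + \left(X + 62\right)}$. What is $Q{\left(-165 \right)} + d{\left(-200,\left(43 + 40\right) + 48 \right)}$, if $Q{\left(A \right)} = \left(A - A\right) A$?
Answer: $- \frac{193}{7} \approx -27.571$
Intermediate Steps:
$d{\left(W,X \right)} = \frac{W + 3 X}{62 + W + X}$ ($d{\left(W,X \right)} = \frac{X + \left(W + 2 X\right)}{W + \left(62 + X\right)} = \frac{W + 3 X}{62 + W + X}$)
$Q{\left(A \right)} = 0$ ($Q{\left(A \right)} = 0 A = 0$)
$Q{\left(-165 \right)} + d{\left(-200,\left(43 + 40\right) + 48 \right)} = 0 + \frac{-200 + 3 \left(\left(43 + 40\right) + 48\right)}{62 - 200 + \left(\left(43 + 40\right) + 48\right)} = 0 + \frac{-200 + 3 \left(83 + 48\right)}{62 - 200 + \left(83 + 48\right)} = 0 + \frac{-200 + 3 \cdot 131}{62 - 200 + 131} = 0 + \frac{-200 + 393}{-7} = 0 - \frac{193}{7} = - \frac{193}{7}$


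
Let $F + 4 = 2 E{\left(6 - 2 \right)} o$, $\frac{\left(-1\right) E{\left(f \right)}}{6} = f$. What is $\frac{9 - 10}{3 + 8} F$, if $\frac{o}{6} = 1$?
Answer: $\frac{292}{11} \approx 26.545$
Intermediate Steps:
$E{\left(f \right)} = - 6 f$
$o = 6$ ($o = 6 \cdot 1 = 6$)
$F = -292$ ($F = -4 + 2 \left(- 6 \left(6 - 2\right)\right) 6 = -4 + 2 \left(\left(-6\right) 4\right) 6 = -4 + 2 \left(-24\right) 6 = -4 - 288 = -292$)
$\frac{9 - 10}{3 + 8} F = \frac{9 - 10}{3 + 8} \left(-292\right) = \frac{1}{11} \left(-1\right) \left(-292\right) = \left(- \frac{1}{11}\right) \left(-292\right) = \frac{292}{11}$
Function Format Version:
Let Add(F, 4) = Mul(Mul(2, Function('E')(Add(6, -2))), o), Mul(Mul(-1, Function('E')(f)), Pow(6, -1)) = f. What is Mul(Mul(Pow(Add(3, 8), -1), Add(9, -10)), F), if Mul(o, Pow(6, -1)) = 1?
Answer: Rational(292, 11) ≈ 26.545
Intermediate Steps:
Function('E')(f) = Mul(-6, f)
o = 6 (o = Mul(6, 1) = 6)
F = -292 (F = Add(-4, Mul(Mul(2, Mul(-6, Add(6, -2))), 6)) = Add(-4, Mul(Mul(2, Mul(-6, 4)), 6)) = Add(-4, Mul(Mul(2, -24), 6)) = Add(-4, Mul(-48, 6)) = Add(-4, -288) = -292)
Mul(Mul(Pow(Add(3, 8), -1), Add(9, -10)), F) = Mul(Mul(Pow(Add(3, 8), -1), Add(9, -10)), -292) = Mul(Mul(Pow(11, -1), -1), -292) = Mul(Mul(Rational(1, 11), -1), -292) = Mul(Rational(-1, 11), -292) = Rational(292, 11)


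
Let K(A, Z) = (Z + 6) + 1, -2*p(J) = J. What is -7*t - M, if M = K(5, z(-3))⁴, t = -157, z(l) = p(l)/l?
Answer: -10977/16 ≈ -686.06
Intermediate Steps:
p(J) = -J/2
z(l) = -½ (z(l) = (-l/2)/l = -½)
K(A, Z) = 7 + Z (K(A, Z) = (6 + Z) + 1 = 7 + Z)
M = 28561/16 (M = (7 - ½)⁴ = (13/2)⁴ = 28561/16 ≈ 1785.1)
-7*t - M = -7*(-157) - 1*28561/16 = 1099 - 28561/16 = -10977/16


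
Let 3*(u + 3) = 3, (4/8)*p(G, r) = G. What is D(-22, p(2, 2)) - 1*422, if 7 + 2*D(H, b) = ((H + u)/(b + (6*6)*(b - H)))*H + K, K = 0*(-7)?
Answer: -199853/470 ≈ -425.22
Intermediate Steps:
K = 0
p(G, r) = 2*G
u = -2 (u = -3 + (⅓)*3 = -3 + 1 = -2)
D(H, b) = -7/2 + H*(-2 + H)/(2*(-36*H + 37*b)) (D(H, b) = -7/2 + (((H - 2)/(b + (6*6)*(b - H)))*H + 0)/2 = -7/2 + (((-2 + H)/(b + 36*(b - H)))*H + 0)/2 = -7/2 + (((-2 + H)/(b + (-36*H + 36*b)))*H + 0)/2 = -7/2 + (((-2 + H)/(-36*H + 37*b))*H + 0)/2 = -7/2 + (H*(-2 + H)/(-36*H + 37*b) + 0)/2 = -7/2 + (H*(-2 + H)/(-36*H + 37*b))/2 = -7/2 + H*(-2 + H)/(2*(-36*H + 37*b)))
D(-22, p(2, 2)) - 1*422 = (-1*(-22)² - 250*(-22) + 259*(2*2))/(2*(-74*2 + 36*(-22))) - 1*422 = (-1*484 + 5500 + 259*4)/(2*(-37*4 - 792)) - 422 = (-484 + 5500 + 1036)/(2*(-148 - 792)) - 422 = (½)*6052/(-940) - 422 = (½)*(-1/940)*6052 - 422 = -1513/470 - 422 = -199853/470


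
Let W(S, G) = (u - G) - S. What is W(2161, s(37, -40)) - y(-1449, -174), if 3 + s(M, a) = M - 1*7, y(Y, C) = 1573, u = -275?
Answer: -4036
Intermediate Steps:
s(M, a) = -10 + M (s(M, a) = -3 + (M - 1*7) = -3 + (M - 7) = -3 + (-7 + M) = -10 + M)
W(S, G) = -275 - G - S (W(S, G) = (-275 - G) - S = -275 - G - S)
W(2161, s(37, -40)) - y(-1449, -174) = (-275 - (-10 + 37) - 1*2161) - 1*1573 = (-275 - 1*27 - 2161) - 1573 = (-275 - 27 - 2161) - 1573 = -2463 - 1573 = -4036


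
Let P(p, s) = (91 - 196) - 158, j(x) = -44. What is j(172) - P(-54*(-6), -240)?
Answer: 219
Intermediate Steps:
P(p, s) = -263 (P(p, s) = -105 - 158 = -263)
j(172) - P(-54*(-6), -240) = -44 - 1*(-263) = -44 + 263 = 219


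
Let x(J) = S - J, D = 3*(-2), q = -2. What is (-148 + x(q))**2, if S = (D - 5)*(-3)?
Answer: 12769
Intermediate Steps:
D = -6
S = 33 (S = (-6 - 5)*(-3) = -11*(-3) = 33)
x(J) = 33 - J
(-148 + x(q))**2 = (-148 + (33 - 1*(-2)))**2 = (-148 + (33 + 2))**2 = (-148 + 35)**2 = (-113)**2 = 12769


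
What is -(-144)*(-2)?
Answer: -288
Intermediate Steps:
-(-144)*(-2) = -1*288 = -288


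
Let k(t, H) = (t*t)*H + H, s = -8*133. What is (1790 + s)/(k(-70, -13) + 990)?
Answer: -726/62723 ≈ -0.011575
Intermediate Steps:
s = -1064
k(t, H) = H + H*t² (k(t, H) = t²*H + H = H*t² + H = H + H*t²)
(1790 + s)/(k(-70, -13) + 990) = (1790 - 1064)/(-13*(1 + (-70)²) + 990) = 726/(-13*(1 + 4900) + 990) = 726/(-13*4901 + 990) = 726/(-63713 + 990) = 726/(-62723) = 726*(-1/62723) = -726/62723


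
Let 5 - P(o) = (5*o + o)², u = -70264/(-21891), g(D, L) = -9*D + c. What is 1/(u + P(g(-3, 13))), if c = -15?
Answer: -21891/113303225 ≈ -0.00019321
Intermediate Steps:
g(D, L) = -15 - 9*D (g(D, L) = -9*D - 15 = -15 - 9*D)
u = 70264/21891 (u = -70264*(-1/21891) = 70264/21891 ≈ 3.2097)
P(o) = 5 - 36*o² (P(o) = 5 - (5*o + o)² = 5 - (6*o)² = 5 - 36*o²)
1/(u + P(g(-3, 13))) = 1/(70264/21891 + (5 - 36*(-15 - 9*(-3))²)) = 1/(70264/21891 + (5 - 36*(-15 + 27)²)) = 1/(70264/21891 + (5 - 36*12²)) = 1/(70264/21891 + (5 - 36*144)) = 1/(70264/21891 + (5 - 5184)) = 1/(70264/21891 - 5179) = 1/(-113303225/21891) = -21891/113303225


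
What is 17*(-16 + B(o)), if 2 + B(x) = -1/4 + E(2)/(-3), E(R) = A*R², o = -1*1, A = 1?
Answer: -3995/12 ≈ -332.92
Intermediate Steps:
o = -1
E(R) = R² (E(R) = 1*R² = R²)
B(x) = -43/12 (B(x) = -2 + (-1/4 + 2²/(-3)) = -2 + (-1*¼ + 4*(-⅓)) = -2 + (-¼ - 4/3) = -2 - 19/12 = -43/12)
17*(-16 + B(o)) = 17*(-16 - 43/12) = 17*(-235/12) = -3995/12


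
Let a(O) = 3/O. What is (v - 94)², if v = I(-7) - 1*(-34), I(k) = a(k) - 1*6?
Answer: 216225/49 ≈ 4412.8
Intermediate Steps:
I(k) = -6 + 3/k (I(k) = 3/k - 1*6 = 3/k - 6 = -6 + 3/k)
v = 193/7 (v = (-6 + 3/(-7)) - 1*(-34) = (-6 + 3*(-⅐)) + 34 = (-6 - 3/7) + 34 = -45/7 + 34 = 193/7 ≈ 27.571)
(v - 94)² = (193/7 - 94)² = (-465/7)² = 216225/49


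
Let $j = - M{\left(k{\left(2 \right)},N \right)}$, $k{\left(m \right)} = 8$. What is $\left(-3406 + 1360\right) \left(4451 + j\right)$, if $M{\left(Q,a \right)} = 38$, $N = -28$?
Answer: $-9028998$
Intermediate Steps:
$j = -38$ ($j = \left(-1\right) 38 = -38$)
$\left(-3406 + 1360\right) \left(4451 + j\right) = \left(-3406 + 1360\right) \left(4451 - 38\right) = \left(-2046\right) 4413 = -9028998$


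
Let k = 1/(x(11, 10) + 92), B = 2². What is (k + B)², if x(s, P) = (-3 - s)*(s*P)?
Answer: 33535681/2096704 ≈ 15.994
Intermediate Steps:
B = 4
x(s, P) = P*s*(-3 - s) (x(s, P) = (-3 - s)*(P*s) = P*s*(-3 - s))
k = -1/1448 (k = 1/(-1*10*11*(3 + 11) + 92) = 1/(-1*10*11*14 + 92) = 1/(-1540 + 92) = 1/(-1448) = -1/1448 ≈ -0.00069061)
(k + B)² = (-1/1448 + 4)² = (5791/1448)² = 33535681/2096704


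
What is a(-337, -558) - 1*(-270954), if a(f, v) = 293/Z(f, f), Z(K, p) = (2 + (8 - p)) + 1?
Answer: 94292285/348 ≈ 2.7096e+5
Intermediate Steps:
Z(K, p) = 11 - p (Z(K, p) = (10 - p) + 1 = 11 - p)
a(f, v) = 293/(11 - f)
a(-337, -558) - 1*(-270954) = -293/(-11 - 337) - 1*(-270954) = -293/(-348) + 270954 = -293*(-1/348) + 270954 = 293/348 + 270954 = 94292285/348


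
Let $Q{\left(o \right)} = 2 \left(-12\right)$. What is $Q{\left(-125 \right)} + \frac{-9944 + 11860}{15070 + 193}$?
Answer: $- \frac{364396}{15263} \approx -23.874$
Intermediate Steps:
$Q{\left(o \right)} = -24$
$Q{\left(-125 \right)} + \frac{-9944 + 11860}{15070 + 193} = -24 + \frac{-9944 + 11860}{15070 + 193} = -24 + \frac{1916}{15263} = - \frac{364396}{15263}$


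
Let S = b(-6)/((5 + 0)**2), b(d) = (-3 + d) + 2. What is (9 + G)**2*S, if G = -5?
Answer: -112/25 ≈ -4.4800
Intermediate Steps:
b(d) = -1 + d
S = -7/25 (S = (-1 - 6)/((5 + 0)**2) = -7/(5**2) = -7/25 ≈ -0.28000)
(9 + G)**2*S = (9 - 5)**2*(-7/25) = 4**2*(-7/25) = 16*(-7/25) = -112/25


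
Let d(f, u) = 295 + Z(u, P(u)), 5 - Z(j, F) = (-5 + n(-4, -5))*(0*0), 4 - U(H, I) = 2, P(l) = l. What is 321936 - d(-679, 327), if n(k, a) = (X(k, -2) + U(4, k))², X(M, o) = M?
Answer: 321636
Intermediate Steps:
U(H, I) = 2 (U(H, I) = 4 - 1*2 = 4 - 2 = 2)
n(k, a) = (2 + k)² (n(k, a) = (k + 2)² = (2 + k)²)
Z(j, F) = 5 (Z(j, F) = 5 - (-5 + (2 - 4)²)*0*0 = 5 - (-5 + (-2)²)*0 = 5 - (-5 + 4)*0 = 5 - (-1)*0 = 5 - 1*0 = 5 + 0 = 5)
d(f, u) = 300 (d(f, u) = 295 + 5 = 300)
321936 - d(-679, 327) = 321936 - 1*300 = 321936 - 300 = 321636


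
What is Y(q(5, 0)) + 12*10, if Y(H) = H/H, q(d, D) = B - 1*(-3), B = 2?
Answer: 121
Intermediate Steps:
q(d, D) = 5 (q(d, D) = 2 - 1*(-3) = 2 + 3 = 5)
Y(H) = 1
Y(q(5, 0)) + 12*10 = 1 + 12*10 = 1 + 120 = 121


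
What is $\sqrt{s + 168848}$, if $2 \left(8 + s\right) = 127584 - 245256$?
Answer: $2 \sqrt{27501} \approx 331.67$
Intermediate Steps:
$s = -58844$ ($s = -8 + \frac{127584 - 245256}{2} = -8 + \frac{1}{2} \left(-117672\right) = -8 - 58836 = -58844$)
$\sqrt{s + 168848} = \sqrt{-58844 + 168848} = \sqrt{110004} = 2 \sqrt{27501}$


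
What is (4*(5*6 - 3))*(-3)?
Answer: -324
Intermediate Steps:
(4*(5*6 - 3))*(-3) = (4*(30 - 3))*(-3) = (4*27)*(-3) = 108*(-3) = -324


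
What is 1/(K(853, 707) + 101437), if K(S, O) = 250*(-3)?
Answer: 1/100687 ≈ 9.9318e-6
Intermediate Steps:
K(S, O) = -750
1/(K(853, 707) + 101437) = 1/(-750 + 101437) = 1/100687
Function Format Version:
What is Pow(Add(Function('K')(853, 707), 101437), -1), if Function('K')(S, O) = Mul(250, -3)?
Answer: Rational(1, 100687) ≈ 9.9318e-6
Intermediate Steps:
Function('K')(S, O) = -750
Pow(Add(Function('K')(853, 707), 101437), -1) = Pow(Add(-750, 101437), -1) = Pow(100687, -1) = Rational(1, 100687)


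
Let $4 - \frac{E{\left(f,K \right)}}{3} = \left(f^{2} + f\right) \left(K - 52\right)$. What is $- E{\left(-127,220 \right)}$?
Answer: $8064996$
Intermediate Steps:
$E{\left(f,K \right)} = 12 - 3 \left(-52 + K\right) \left(f + f^{2}\right)$ ($E{\left(f,K \right)} = 12 - 3 \left(f^{2} + f\right) \left(K - 52\right) = 12 - 3 \left(f + f^{2}\right) \left(-52 + K\right) = 12 - 3 \left(-52 + K\right) \left(f + f^{2}\right)$)
$- E{\left(-127,220 \right)} = - (12 + 156 \left(-127\right) + 156 \left(-127\right)^{2} - 660 \left(-127\right) - 660 \left(-127\right)^{2}) = - (12 - 19812 + 156 \cdot 16129 + 83820 - 660 \cdot 16129) = - (12 - 19812 + 2516124 + 83820 - 10645140) = \left(-1\right) \left(-8064996\right) = 8064996$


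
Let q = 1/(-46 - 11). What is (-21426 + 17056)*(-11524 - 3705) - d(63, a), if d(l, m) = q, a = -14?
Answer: 3793391611/57 ≈ 6.6551e+7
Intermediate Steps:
q = -1/57 (q = 1/(-57) = -1/57 ≈ -0.017544)
d(l, m) = -1/57
(-21426 + 17056)*(-11524 - 3705) - d(63, a) = (-21426 + 17056)*(-11524 - 3705) - 1*(-1/57) = -4370*(-15229) + 1/57 = 66550730 + 1/57 = 3793391611/57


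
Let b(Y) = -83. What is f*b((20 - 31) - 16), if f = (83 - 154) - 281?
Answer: 29216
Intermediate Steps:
f = -352 (f = -71 - 281 = -352)
f*b((20 - 31) - 16) = -352*(-83) = 29216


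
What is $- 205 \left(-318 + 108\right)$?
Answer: $43050$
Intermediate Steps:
$- 205 \left(-318 + 108\right) = \left(-205\right) \left(-210\right) = 43050$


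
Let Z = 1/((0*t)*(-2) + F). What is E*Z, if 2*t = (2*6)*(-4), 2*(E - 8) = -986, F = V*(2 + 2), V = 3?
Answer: -485/12 ≈ -40.417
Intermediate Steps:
F = 12 (F = 3*(2 + 2) = 3*4 = 12)
E = -485 (E = 8 + (½)*(-986) = 8 - 493 = -485)
t = -24 (t = ((2*6)*(-4))/2 = (12*(-4))/2 = (½)*(-48) = -24)
Z = 1/12 (Z = 1/((0*(-24))*(-2) + 12) = 1/(0*(-2) + 12) = 1/(0 + 12) = 1/12 ≈ 0.083333)
E*Z = -485*1/12 = -485/12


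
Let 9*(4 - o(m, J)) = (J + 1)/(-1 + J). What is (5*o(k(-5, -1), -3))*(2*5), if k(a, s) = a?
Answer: 1775/9 ≈ 197.22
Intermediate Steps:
o(m, J) = 4 - (1 + J)/(9*(-1 + J)) (o(m, J) = 4 - (J + 1)/(9*(-1 + J)) = 4 - (1 + J)/(9*(-1 + J)))
(5*o(k(-5, -1), -3))*(2*5) = (5*((-37 + 35*(-3))/(9*(-1 - 3))))*(2*5) = (5*((1/9)*(-37 - 105)/(-4)))*10 = (5*((1/9)*(-1/4)*(-142)))*10 = (5*(71/18))*10 = (355/18)*10 = 1775/9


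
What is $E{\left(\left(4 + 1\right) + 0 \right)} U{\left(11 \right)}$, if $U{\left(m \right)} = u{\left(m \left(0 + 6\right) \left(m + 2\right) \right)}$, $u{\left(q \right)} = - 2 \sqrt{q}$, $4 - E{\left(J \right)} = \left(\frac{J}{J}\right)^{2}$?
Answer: $- 6 \sqrt{858} \approx -175.75$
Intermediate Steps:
$E{\left(J \right)} = 3$ ($E{\left(J \right)} = 4 - \left(\frac{J}{J}\right)^{2} = 4 - 1^{2} = 4 - 1 = 3$)
$U{\left(m \right)} = - 2 \sqrt{6} \sqrt{m \left(2 + m\right)}$ ($U{\left(m \right)} = - 2 \sqrt{m \left(0 + 6\right) \left(m + 2\right)} = - 2 \sqrt{m 6 \left(2 + m\right)} = - 2 \sqrt{6 m \left(2 + m\right)} = - 2 \sqrt{6} \sqrt{m \left(2 + m\right)}$)
$E{\left(\left(4 + 1\right) + 0 \right)} U{\left(11 \right)} = 3 \left(- 2 \sqrt{6} \sqrt{11 \left(2 + 11\right)}\right) = 3 \left(- 2 \sqrt{6} \sqrt{11 \cdot 13}\right) = 3 \left(- 2 \sqrt{6} \sqrt{143}\right) = 3 \left(- 2 \sqrt{858}\right) = - 6 \sqrt{858}$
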